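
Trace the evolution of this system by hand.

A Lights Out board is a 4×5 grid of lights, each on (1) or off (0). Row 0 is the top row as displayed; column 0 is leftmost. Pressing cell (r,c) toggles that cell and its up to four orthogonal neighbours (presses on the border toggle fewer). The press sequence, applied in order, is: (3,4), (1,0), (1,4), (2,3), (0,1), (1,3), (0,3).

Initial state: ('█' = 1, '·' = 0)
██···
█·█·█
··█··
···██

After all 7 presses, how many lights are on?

5

[0] ██···
█·█·█
··█··
···██
[1] ██···
█·█·█
··█·█
·····
[2] ·█···
·██·█
█·█·█
·····
[3] ·█··█
·███·
█·█··
·····
[4] ·█··█
·██··
█··██
···█·
[5] █·█·█
··█··
█··██
···█·
[6] █·███
···██
█···█
···█·
[7] █····
····█
█···█
···█·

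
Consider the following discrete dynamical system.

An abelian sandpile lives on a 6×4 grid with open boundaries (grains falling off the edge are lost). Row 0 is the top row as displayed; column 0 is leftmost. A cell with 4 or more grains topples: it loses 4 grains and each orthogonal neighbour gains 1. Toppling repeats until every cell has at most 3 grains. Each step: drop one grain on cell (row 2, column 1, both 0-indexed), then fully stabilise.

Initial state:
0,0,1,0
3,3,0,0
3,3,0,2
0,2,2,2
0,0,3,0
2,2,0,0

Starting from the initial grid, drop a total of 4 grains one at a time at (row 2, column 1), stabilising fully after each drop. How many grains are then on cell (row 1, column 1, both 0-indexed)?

2

t=0: 0,0,1,0
3,3,0,0
3,3,0,2
0,2,2,2
0,0,3,0
2,2,0,0
t=1: 1,1,1,0
1,1,1,0
1,2,1,2
1,3,2,2
0,0,3,0
2,2,0,0
t=2: 1,1,1,0
1,1,1,0
1,3,1,2
1,3,2,2
0,0,3,0
2,2,0,0
t=3: 1,1,1,0
1,2,1,0
2,1,2,2
2,0,3,2
0,1,3,0
2,2,0,0
t=4: 1,1,1,0
1,2,1,0
2,2,2,2
2,0,3,2
0,1,3,0
2,2,0,0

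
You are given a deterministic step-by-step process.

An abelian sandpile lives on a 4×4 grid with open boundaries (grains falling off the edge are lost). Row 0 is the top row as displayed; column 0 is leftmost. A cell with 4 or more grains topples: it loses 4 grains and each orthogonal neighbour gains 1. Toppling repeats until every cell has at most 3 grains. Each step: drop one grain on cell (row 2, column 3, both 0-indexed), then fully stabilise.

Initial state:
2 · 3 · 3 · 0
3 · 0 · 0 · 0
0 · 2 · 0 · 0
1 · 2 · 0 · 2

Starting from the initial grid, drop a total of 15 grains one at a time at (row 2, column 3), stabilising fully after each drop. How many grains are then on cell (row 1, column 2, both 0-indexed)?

2

gen 0: 2 · 3 · 3 · 0
3 · 0 · 0 · 0
0 · 2 · 0 · 0
1 · 2 · 0 · 2
gen 1: 2 · 3 · 3 · 0
3 · 0 · 0 · 0
0 · 2 · 0 · 1
1 · 2 · 0 · 2
gen 2: 2 · 3 · 3 · 0
3 · 0 · 0 · 0
0 · 2 · 0 · 2
1 · 2 · 0 · 2
gen 3: 2 · 3 · 3 · 0
3 · 0 · 0 · 0
0 · 2 · 0 · 3
1 · 2 · 0 · 2
gen 4: 2 · 3 · 3 · 0
3 · 0 · 0 · 1
0 · 2 · 1 · 0
1 · 2 · 0 · 3
gen 5: 2 · 3 · 3 · 0
3 · 0 · 0 · 1
0 · 2 · 1 · 1
1 · 2 · 0 · 3
gen 6: 2 · 3 · 3 · 0
3 · 0 · 0 · 1
0 · 2 · 1 · 2
1 · 2 · 0 · 3
gen 7: 2 · 3 · 3 · 0
3 · 0 · 0 · 1
0 · 2 · 1 · 3
1 · 2 · 0 · 3
gen 8: 2 · 3 · 3 · 0
3 · 0 · 0 · 2
0 · 2 · 2 · 1
1 · 2 · 1 · 0
gen 9: 2 · 3 · 3 · 0
3 · 0 · 0 · 2
0 · 2 · 2 · 2
1 · 2 · 1 · 0
gen 10: 2 · 3 · 3 · 0
3 · 0 · 0 · 2
0 · 2 · 2 · 3
1 · 2 · 1 · 0
gen 11: 2 · 3 · 3 · 0
3 · 0 · 0 · 3
0 · 2 · 3 · 0
1 · 2 · 1 · 1
gen 12: 2 · 3 · 3 · 0
3 · 0 · 0 · 3
0 · 2 · 3 · 1
1 · 2 · 1 · 1
gen 13: 2 · 3 · 3 · 0
3 · 0 · 0 · 3
0 · 2 · 3 · 2
1 · 2 · 1 · 1
gen 14: 2 · 3 · 3 · 0
3 · 0 · 0 · 3
0 · 2 · 3 · 3
1 · 2 · 1 · 1
gen 15: 2 · 3 · 3 · 1
3 · 0 · 2 · 0
0 · 3 · 0 · 2
1 · 2 · 2 · 2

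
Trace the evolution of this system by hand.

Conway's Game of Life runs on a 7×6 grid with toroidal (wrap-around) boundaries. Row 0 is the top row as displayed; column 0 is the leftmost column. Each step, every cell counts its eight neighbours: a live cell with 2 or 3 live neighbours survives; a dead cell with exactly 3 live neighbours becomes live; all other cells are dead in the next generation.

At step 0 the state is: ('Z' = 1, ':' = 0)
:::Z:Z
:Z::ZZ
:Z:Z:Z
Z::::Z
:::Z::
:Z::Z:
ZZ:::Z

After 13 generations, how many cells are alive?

8

0) :::Z:Z
:Z::ZZ
:Z:Z:Z
Z::::Z
:::Z::
:Z::Z:
ZZ:::Z
1) :ZZ:::
:::Z:Z
:ZZ:::
Z:Z::Z
Z:::ZZ
:ZZ:ZZ
:ZZ::Z
2) :Z:ZZ:
Z::Z::
:ZZZZZ
::ZZZ:
::Z:::
::Z:::
::::ZZ
3) Z:ZZ::
Z:::::
ZZ:::Z
:::::Z
:ZZ:::
:::Z::
::Z:ZZ
4) Z:ZZZ:
::Z:::
:Z:::Z
::Z::Z
::Z:::
:Z:ZZ:
:ZZ:ZZ
5) Z:::Z:
Z:Z:ZZ
ZZZ:::
ZZZ:::
:ZZ:Z:
ZZ::ZZ
::::::
6) ZZ:ZZ:
::Z:Z:
::::::
:::::Z
::::Z:
ZZZZZZ
:Z::Z:
7) ZZ::Z:
:ZZ:ZZ
::::::
::::::
:ZZ:::
ZZZ:::
::::::
8) ZZZZZ:
:ZZZZZ
::::::
::::::
Z:Z:::
Z:Z:::
::Z::Z
9) ::::::
:::::Z
::ZZZ:
::::::
::::::
Z:ZZ:Z
::::ZZ
10) ::::ZZ
:::ZZ:
:::ZZ:
:::Z::
::::::
Z::Z:Z
Z::ZZZ
11) Z:::::
::::::
::Z:::
:::ZZ:
::::Z:
Z::Z::
:::Z::
12) ::::::
::::::
:::Z::
:::ZZ:
::::ZZ
:::ZZ:
::::::
13) ::::::
::::::
:::ZZ:
:::Z:Z
:::::Z
:::ZZZ
::::::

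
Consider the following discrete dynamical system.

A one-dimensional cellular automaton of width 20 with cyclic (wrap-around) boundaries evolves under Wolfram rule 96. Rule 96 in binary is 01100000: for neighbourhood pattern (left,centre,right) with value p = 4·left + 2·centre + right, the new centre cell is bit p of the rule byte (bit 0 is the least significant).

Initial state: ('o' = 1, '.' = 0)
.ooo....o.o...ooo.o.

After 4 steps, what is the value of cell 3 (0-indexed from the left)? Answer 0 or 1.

gen 0: .ooo....o.o...ooo.o.
gen 1: ...o.....o......oo..
gen 2: .................o..
gen 3: ....................
gen 4: ....................

0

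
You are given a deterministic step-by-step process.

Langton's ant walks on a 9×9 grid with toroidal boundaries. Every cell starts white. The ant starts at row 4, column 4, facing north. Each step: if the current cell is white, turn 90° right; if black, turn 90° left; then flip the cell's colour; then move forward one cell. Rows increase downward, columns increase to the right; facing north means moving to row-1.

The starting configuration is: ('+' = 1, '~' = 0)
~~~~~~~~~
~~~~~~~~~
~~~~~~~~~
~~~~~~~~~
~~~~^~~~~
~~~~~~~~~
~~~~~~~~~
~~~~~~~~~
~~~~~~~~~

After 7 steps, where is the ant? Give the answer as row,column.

[0] ~~~~~~~~~
~~~~~~~~~
~~~~~~~~~
~~~~~~~~~
~~~~^~~~~
~~~~~~~~~
~~~~~~~~~
~~~~~~~~~
~~~~~~~~~
[1] ~~~~~~~~~
~~~~~~~~~
~~~~~~~~~
~~~~~~~~~
~~~~+>~~~
~~~~~~~~~
~~~~~~~~~
~~~~~~~~~
~~~~~~~~~
[2] ~~~~~~~~~
~~~~~~~~~
~~~~~~~~~
~~~~~~~~~
~~~~++~~~
~~~~~v~~~
~~~~~~~~~
~~~~~~~~~
~~~~~~~~~
[3] ~~~~~~~~~
~~~~~~~~~
~~~~~~~~~
~~~~~~~~~
~~~~++~~~
~~~~<+~~~
~~~~~~~~~
~~~~~~~~~
~~~~~~~~~
[4] ~~~~~~~~~
~~~~~~~~~
~~~~~~~~~
~~~~~~~~~
~~~~^+~~~
~~~~++~~~
~~~~~~~~~
~~~~~~~~~
~~~~~~~~~
[5] ~~~~~~~~~
~~~~~~~~~
~~~~~~~~~
~~~~~~~~~
~~~<~+~~~
~~~~++~~~
~~~~~~~~~
~~~~~~~~~
~~~~~~~~~
[6] ~~~~~~~~~
~~~~~~~~~
~~~~~~~~~
~~~^~~~~~
~~~+~+~~~
~~~~++~~~
~~~~~~~~~
~~~~~~~~~
~~~~~~~~~
[7] ~~~~~~~~~
~~~~~~~~~
~~~~~~~~~
~~~+>~~~~
~~~+~+~~~
~~~~++~~~
~~~~~~~~~
~~~~~~~~~
~~~~~~~~~

3,4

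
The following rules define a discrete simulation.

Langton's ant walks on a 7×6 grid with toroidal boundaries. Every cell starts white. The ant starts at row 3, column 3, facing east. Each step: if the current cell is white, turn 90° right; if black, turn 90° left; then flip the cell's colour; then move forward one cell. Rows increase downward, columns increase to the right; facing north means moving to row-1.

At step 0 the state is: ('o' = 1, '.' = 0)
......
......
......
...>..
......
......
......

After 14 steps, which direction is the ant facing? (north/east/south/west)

west

gen 0: ......
......
......
...>..
......
......
......
gen 1: ......
......
......
...o..
...v..
......
......
gen 2: ......
......
......
...o..
..<o..
......
......
gen 3: ......
......
......
..^o..
..oo..
......
......
gen 4: ......
......
......
..o>..
..oo..
......
......
gen 5: ......
......
...^..
..o...
..oo..
......
......
gen 6: ......
......
...o>.
..o...
..oo..
......
......
gen 7: ......
......
...oo.
..o.v.
..oo..
......
......
gen 8: ......
......
...oo.
..o<o.
..oo..
......
......
gen 9: ......
......
...^o.
..ooo.
..oo..
......
......
gen 10: ......
......
..<.o.
..ooo.
..oo..
......
......
gen 11: ......
..^...
..o.o.
..ooo.
..oo..
......
......
gen 12: ......
..o>..
..o.o.
..ooo.
..oo..
......
......
gen 13: ......
..oo..
..ovo.
..ooo.
..oo..
......
......
gen 14: ......
..oo..
..<oo.
..ooo.
..oo..
......
......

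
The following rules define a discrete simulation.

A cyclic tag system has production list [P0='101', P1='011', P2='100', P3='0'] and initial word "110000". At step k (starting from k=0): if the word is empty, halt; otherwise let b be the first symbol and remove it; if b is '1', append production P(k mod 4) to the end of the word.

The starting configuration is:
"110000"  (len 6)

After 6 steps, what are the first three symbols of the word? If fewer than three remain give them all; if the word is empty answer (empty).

101

t=0: "110000"  (len 6)
t=1: "10000101"  (len 8)
t=2: "0000101011"  (len 10)
t=3: "000101011"  (len 9)
t=4: "00101011"  (len 8)
t=5: "0101011"  (len 7)
t=6: "101011"  (len 6)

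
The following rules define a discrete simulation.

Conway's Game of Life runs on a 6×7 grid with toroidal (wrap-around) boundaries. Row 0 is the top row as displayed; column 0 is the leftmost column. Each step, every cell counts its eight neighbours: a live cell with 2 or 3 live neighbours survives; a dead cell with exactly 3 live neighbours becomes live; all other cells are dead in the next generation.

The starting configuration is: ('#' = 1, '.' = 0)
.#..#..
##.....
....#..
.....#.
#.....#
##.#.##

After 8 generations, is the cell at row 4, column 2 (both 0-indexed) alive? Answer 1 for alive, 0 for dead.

0) .#..#..
##.....
....#..
.....#.
#.....#
##.#.##
1) ....##.
##.....
.......
.....##
.#..#..
.##.##.
2) #.#####
.......
#.....#
.....#.
#####.#
.##....
3) #.#####
.#.##..
......#
..####.
#..####
.......
4) ###..##
.#.....
.......
#.#....
..#...#
.##....
5) ......#
.##...#
.#.....
.#.....
#.##...
...#.#.
6) #.#..##
.##....
.#.....
##.....
.####..
..###.#
7) #...###
..#...#
.......
#..#...
....##.
......#
8) #......
#.....#
.......
....#..
....###
#......

0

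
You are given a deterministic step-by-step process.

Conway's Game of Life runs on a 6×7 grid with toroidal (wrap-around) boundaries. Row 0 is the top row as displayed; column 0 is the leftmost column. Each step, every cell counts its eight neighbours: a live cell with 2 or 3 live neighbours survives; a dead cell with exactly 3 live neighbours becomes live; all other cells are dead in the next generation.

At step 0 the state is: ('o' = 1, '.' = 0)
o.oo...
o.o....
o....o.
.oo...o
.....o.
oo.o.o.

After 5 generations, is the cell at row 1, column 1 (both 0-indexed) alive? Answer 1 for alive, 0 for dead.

0) o.oo...
o.o....
o....o.
.oo...o
.....o.
oo.o.o.
1) o..oo..
o.oo...
o.o....
oo...oo
....oo.
oo.o...
2) o...o.o
o.o.o.o
..oo...
oo..oo.
..o.oo.
oooo.oo
3) ....o..
o.o.o.o
..o....
.o...oo
.......
..o....
4) .o...o.
.o...o.
..oo...
.......
.......
.......
5) .......
.o..o..
..o....
.......
.......
.......

1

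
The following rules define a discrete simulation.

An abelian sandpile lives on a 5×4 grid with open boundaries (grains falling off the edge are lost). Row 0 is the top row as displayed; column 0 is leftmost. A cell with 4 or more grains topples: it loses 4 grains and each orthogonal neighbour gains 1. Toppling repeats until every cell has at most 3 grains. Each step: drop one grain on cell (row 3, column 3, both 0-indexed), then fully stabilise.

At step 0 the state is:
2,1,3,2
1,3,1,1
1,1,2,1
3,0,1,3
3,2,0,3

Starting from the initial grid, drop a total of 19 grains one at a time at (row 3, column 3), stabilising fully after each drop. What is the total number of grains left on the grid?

39

gen 0: 2,1,3,2
1,3,1,1
1,1,2,1
3,0,1,3
3,2,0,3
gen 1: 2,1,3,2
1,3,1,1
1,1,2,2
3,0,2,1
3,2,1,0
gen 2: 2,1,3,2
1,3,1,1
1,1,2,2
3,0,2,2
3,2,1,0
gen 3: 2,1,3,2
1,3,1,1
1,1,2,2
3,0,2,3
3,2,1,0
gen 4: 2,1,3,2
1,3,1,1
1,1,2,3
3,0,3,0
3,2,1,1
gen 5: 2,1,3,2
1,3,1,1
1,1,2,3
3,0,3,1
3,2,1,1
gen 6: 2,1,3,2
1,3,1,1
1,1,2,3
3,0,3,2
3,2,1,1
gen 7: 2,1,3,2
1,3,1,1
1,1,2,3
3,0,3,3
3,2,1,1
gen 8: 2,1,3,2
1,3,2,2
1,2,0,1
3,1,1,2
3,2,2,2
gen 9: 2,1,3,2
1,3,2,2
1,2,0,1
3,1,1,3
3,2,2,2
gen 10: 2,1,3,2
1,3,2,2
1,2,0,2
3,1,2,0
3,2,2,3
gen 11: 2,1,3,2
1,3,2,2
1,2,0,2
3,1,2,1
3,2,2,3
gen 12: 2,1,3,2
1,3,2,2
1,2,0,2
3,1,2,2
3,2,2,3
gen 13: 2,1,3,2
1,3,2,2
1,2,0,2
3,1,2,3
3,2,2,3
gen 14: 2,1,3,2
1,3,2,2
1,2,0,3
3,1,3,1
3,2,3,0
gen 15: 2,1,3,2
1,3,2,2
1,2,0,3
3,1,3,2
3,2,3,0
gen 16: 2,1,3,2
1,3,2,2
1,2,0,3
3,1,3,3
3,2,3,0
gen 17: 2,1,3,2
1,3,2,3
1,2,2,0
3,2,1,2
3,3,0,2
gen 18: 2,1,3,2
1,3,2,3
1,2,2,0
3,2,1,3
3,3,0,2
gen 19: 2,1,3,2
1,3,2,3
1,2,2,1
3,2,2,0
3,3,0,3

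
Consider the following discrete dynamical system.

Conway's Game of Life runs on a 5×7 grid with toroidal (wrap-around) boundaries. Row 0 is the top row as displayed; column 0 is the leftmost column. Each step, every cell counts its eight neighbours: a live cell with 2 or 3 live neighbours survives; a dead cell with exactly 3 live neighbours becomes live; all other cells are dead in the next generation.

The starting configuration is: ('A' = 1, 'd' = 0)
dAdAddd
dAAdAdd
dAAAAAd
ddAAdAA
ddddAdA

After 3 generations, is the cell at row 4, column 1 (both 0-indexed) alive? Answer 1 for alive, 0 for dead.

t=0: dAdAddd
dAAdAdd
dAAAAAd
ddAAdAA
ddddAdA
t=1: AAdAAAd
AddddAd
AdddddA
AAddddA
AdddAdA
t=2: dAdAddd
dddddAd
dddddAd
dAddddd
ddAAAdd
t=3: dddAddd
ddddAdd
ddddddd
ddAAAdd
dAdAAdd

1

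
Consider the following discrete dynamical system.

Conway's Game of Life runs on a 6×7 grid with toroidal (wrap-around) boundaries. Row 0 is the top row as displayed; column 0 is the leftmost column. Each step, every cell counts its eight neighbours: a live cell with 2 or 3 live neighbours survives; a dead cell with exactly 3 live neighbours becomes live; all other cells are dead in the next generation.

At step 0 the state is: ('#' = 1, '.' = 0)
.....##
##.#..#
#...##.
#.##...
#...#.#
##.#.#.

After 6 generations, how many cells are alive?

4

0) .....##
##.#..#
#...##.
#.##...
#...#.#
##.#.#.
1) .....#.
.#.....
....##.
#..#...
....##.
.#.....
2) .......
....##.
....#..
...#..#
....#..
....##.
3) .......
....##.
...##..
...###.
...##..
....##.
4) .......
...###.
.......
..#..#.
.......
...###.
5) .......
....#..
...#.#.
.......
...#.#.
....#..
6) .......
....#..
....#..
.......
....#..
....#..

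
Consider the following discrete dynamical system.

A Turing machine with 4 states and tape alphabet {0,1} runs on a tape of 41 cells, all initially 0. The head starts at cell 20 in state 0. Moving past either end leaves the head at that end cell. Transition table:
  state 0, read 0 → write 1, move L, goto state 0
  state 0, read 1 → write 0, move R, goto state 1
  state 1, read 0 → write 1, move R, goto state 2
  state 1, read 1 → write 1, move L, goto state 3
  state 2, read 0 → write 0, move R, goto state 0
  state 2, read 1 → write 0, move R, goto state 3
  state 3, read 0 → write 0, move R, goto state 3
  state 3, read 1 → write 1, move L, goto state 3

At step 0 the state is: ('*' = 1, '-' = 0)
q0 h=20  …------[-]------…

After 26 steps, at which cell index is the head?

step 0: q0 h=20  …------[-]------…
step 1: q0 h=19  …------[-]*-----…
step 2: q0 h=18  …------[-]**----…
step 3: q0 h=17  …------[-]***---…
step 4: q0 h=16  …------[-]****--…
step 5: q0 h=15  …------[-]*****-…
step 6: q0 h=14  …------[-]******…
step 7: q0 h=13  …------[-]******…
step 8: q0 h=12  …------[-]******…
step 9: q0 h=11  …------[-]******…
step 10: q0 h=10  …------[-]******…
step 11: q0 h= 9  …------[-]******…
step 12: q0 h= 8  …------[-]******…
step 13: q0 h= 7  …------[-]******…
step 14: q0 h= 6  |------[-]******…
step 15: q0 h= 5  |-----[-]******…
step 16: q0 h= 4  |----[-]******…
step 17: q0 h= 3  |---[-]******…
step 18: q0 h= 2  |--[-]******…
step 19: q0 h= 1  |-[-]******…
step 20: q0 h= 0  |[-]******…
step 21: q0 h= 0  |[*]******…
step 22: q1 h= 1  |-[*]******…
step 23: q3 h= 0  |[-]******…
step 24: q3 h= 1  |-[*]******…
step 25: q3 h= 0  |[-]******…
step 26: q3 h= 1  |-[*]******…

1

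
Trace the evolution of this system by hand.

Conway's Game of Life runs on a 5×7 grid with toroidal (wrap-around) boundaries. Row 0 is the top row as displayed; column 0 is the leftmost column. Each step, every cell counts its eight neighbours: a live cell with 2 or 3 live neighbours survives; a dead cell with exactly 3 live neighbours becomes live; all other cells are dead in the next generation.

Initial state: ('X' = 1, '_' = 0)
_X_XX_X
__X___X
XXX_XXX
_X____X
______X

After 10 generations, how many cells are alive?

30

t=0: _X_XX_X
__X___X
XXX_XXX
_X____X
______X
t=1: __XX__X
_______
__XX___
_XX____
__X___X
t=2: __XX___
_______
_XXX___
_X_____
X______
t=3: _______
_X_____
_XX____
XX_____
_XX____
t=4: _XX____
_XX____
__X____
X______
XXX____
t=5: ___X___
___X___
__X____
X_X____
X_X____
t=6: __XX___
__XX___
_XXX___
__XX___
__XX___
t=7: _X__X__
____X__
_X__X__
____X__
_X__X__
t=8: ___XXX_
___XXX_
___XXX_
___XXX_
___XXX_
t=9: __X___X
__X___X
__X___X
__X___X
__X___X
t=10: XXXX_XX
XXXX_XX
XXXX_XX
XXXX_XX
XXXX_XX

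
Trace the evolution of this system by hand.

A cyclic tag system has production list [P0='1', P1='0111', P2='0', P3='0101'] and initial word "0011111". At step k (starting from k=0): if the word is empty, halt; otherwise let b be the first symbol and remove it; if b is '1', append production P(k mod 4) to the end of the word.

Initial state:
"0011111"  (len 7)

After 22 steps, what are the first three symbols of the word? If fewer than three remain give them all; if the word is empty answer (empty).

010

step 0: "0011111"  (len 7)
step 1: "011111"  (len 6)
step 2: "11111"  (len 5)
step 3: "11110"  (len 5)
step 4: "11100101"  (len 8)
step 5: "11001011"  (len 8)
step 6: "10010110111"  (len 11)
step 7: "00101101110"  (len 11)
step 8: "0101101110"  (len 10)
step 9: "101101110"  (len 9)
step 10: "011011100111"  (len 12)
step 11: "11011100111"  (len 11)
step 12: "10111001110101"  (len 14)
step 13: "01110011101011"  (len 14)
step 14: "1110011101011"  (len 13)
step 15: "1100111010110"  (len 13)
step 16: "1001110101100101"  (len 16)
step 17: "0011101011001011"  (len 16)
step 18: "011101011001011"  (len 15)
step 19: "11101011001011"  (len 14)
step 20: "11010110010110101"  (len 17)
step 21: "10101100101101011"  (len 17)
step 22: "01011001011010110111"  (len 20)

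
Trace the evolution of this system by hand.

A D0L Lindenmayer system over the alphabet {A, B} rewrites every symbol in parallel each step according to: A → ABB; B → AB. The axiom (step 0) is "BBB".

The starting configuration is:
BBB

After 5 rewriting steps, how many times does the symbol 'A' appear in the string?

87

step 0: BBB
step 1: ABABAB
step 2: ABBABABBABABBAB
step 3: ABBABABABBABABBABABABBABABBABABABBAB
step 4: ABBABABABBABABBABABBABABABBABABBABABABBABABBABABBABABABBABABBABABABBABABBABABBABABABBAB
step 5: ABBABABABBABABBABABBABABABBABABBABABABBABABBABABABBABABBAB…ABBABABBABABABBABABBABABABBABABBABABABBABABBABABBABABABBAB  (len 210)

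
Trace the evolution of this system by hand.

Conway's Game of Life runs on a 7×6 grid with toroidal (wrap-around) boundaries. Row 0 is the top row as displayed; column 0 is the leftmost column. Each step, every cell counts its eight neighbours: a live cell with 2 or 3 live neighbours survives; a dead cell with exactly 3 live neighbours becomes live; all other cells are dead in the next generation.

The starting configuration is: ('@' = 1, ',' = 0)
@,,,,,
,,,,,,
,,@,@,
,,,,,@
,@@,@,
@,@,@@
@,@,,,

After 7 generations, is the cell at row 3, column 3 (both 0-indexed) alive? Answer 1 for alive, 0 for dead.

step 0: @,,,,,
,,,,,,
,,@,@,
,,,,,@
,@@,@,
@,@,@@
@,@,,,
step 1: ,@,,,,
,,,,,,
,,,,,,
,@@,@@
,@@,@,
@,@,@,
@,,@,,
step 2: ,,,,,,
,,,,,,
,,,,,,
@@@,@@
,,,,@,
@,@,@,
@,@@,@
step 3: ,,,,,,
,,,,,,
@@,,,@
@@,@@@
,,@,@,
@,@,@,
@,@@@@
step 4: ,,,@@@
@,,,,,
,@@,,,
,,,@,,
,,@,,,
@,@,,,
@,@,@,
step 5: @@,@@,
@@@@@@
,@@,,,
,@,@,,
,@@@,,
,,@,,@
@,@,@,
step 6: ,,,,,,
,,,,,,
,,,,,@
@,,@,,
@@,@@,
@,,,@@
@,@,@,
step 7: ,,,,,,
,,,,,,
,,,,,,
@@@@,,
,@@@,,
,,@,,,
@@,@@,

1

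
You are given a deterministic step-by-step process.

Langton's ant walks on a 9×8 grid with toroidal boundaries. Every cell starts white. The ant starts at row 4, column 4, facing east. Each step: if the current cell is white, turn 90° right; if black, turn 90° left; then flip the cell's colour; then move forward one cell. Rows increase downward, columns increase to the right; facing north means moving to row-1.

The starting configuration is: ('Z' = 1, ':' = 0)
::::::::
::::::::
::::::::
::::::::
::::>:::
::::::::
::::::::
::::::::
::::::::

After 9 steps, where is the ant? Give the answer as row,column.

3,4

t=0: ::::::::
::::::::
::::::::
::::::::
::::>:::
::::::::
::::::::
::::::::
::::::::
t=1: ::::::::
::::::::
::::::::
::::::::
::::Z:::
::::v:::
::::::::
::::::::
::::::::
t=2: ::::::::
::::::::
::::::::
::::::::
::::Z:::
:::<Z:::
::::::::
::::::::
::::::::
t=3: ::::::::
::::::::
::::::::
::::::::
:::^Z:::
:::ZZ:::
::::::::
::::::::
::::::::
t=4: ::::::::
::::::::
::::::::
::::::::
:::Z>:::
:::ZZ:::
::::::::
::::::::
::::::::
t=5: ::::::::
::::::::
::::::::
::::^:::
:::Z::::
:::ZZ:::
::::::::
::::::::
::::::::
t=6: ::::::::
::::::::
::::::::
::::Z>::
:::Z::::
:::ZZ:::
::::::::
::::::::
::::::::
t=7: ::::::::
::::::::
::::::::
::::ZZ::
:::Z:v::
:::ZZ:::
::::::::
::::::::
::::::::
t=8: ::::::::
::::::::
::::::::
::::ZZ::
:::Z<Z::
:::ZZ:::
::::::::
::::::::
::::::::
t=9: ::::::::
::::::::
::::::::
::::^Z::
:::ZZZ::
:::ZZ:::
::::::::
::::::::
::::::::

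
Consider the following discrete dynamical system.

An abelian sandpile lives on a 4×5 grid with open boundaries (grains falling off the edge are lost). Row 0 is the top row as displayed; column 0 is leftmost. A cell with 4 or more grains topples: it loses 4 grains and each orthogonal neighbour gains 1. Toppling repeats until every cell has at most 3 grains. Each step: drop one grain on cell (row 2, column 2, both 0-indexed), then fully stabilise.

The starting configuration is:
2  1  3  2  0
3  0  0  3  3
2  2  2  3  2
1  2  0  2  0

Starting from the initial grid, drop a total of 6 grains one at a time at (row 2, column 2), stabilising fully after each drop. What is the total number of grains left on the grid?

37

k=0  2  1  3  2  0
3  0  0  3  3
2  2  2  3  2
1  2  0  2  0
k=1  2  1  3  2  0
3  0  0  3  3
2  2  3  3  2
1  2  0  2  0
k=2  2  1  3  3  1
3  0  2  1  1
2  3  1  2  0
1  2  1  3  1
k=3  2  1  3  3  1
3  0  2  1  1
2  3  2  2  0
1  2  1  3  1
k=4  2  1  3  3  1
3  0  2  1  1
2  3  3  2  0
1  2  1  3  1
k=5  2  1  3  3  1
3  1  3  1  1
3  0  1  3  0
1  3  2  3  1
k=6  2  1  3  3  1
3  1  3  1  1
3  0  2  3  0
1  3  2  3  1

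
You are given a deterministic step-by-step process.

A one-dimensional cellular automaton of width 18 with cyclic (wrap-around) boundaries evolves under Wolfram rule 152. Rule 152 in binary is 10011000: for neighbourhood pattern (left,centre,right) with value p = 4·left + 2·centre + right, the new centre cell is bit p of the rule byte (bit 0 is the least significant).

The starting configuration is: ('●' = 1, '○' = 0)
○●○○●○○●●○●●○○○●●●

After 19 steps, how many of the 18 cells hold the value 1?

3

step 0: ○●○○●○○●●○●●○○○●●●
step 1: ○○●○○●○●○○●○●○○●●○
step 2: ○○○●○○○○●○○○○●○●○●
step 3: ●○○○●○○○○●○○○○○○○○
step 4: ○●○○○●○○○○●○○○○○○○
step 5: ○○●○○○●○○○○●○○○○○○
step 6: ○○○●○○○●○○○○●○○○○○
step 7: ○○○○●○○○●○○○○●○○○○
step 8: ○○○○○●○○○●○○○○●○○○
step 9: ○○○○○○●○○○●○○○○●○○
step 10: ○○○○○○○●○○○●○○○○●○
step 11: ○○○○○○○○●○○○●○○○○●
step 12: ●○○○○○○○○●○○○●○○○○
step 13: ○●○○○○○○○○●○○○●○○○
step 14: ○○●○○○○○○○○●○○○●○○
step 15: ○○○●○○○○○○○○●○○○●○
step 16: ○○○○●○○○○○○○○●○○○●
step 17: ●○○○○●○○○○○○○○●○○○
step 18: ○●○○○○●○○○○○○○○●○○
step 19: ○○●○○○○●○○○○○○○○●○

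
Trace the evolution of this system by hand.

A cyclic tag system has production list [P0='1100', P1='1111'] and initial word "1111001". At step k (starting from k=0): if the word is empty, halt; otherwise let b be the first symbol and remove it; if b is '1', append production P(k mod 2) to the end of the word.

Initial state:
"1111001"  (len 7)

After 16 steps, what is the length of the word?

39

k=0  "1111001"  (len 7)
k=1  "1110011100"  (len 10)
k=2  "1100111001111"  (len 13)
k=3  "1001110011111100"  (len 16)
k=4  "0011100111111001111"  (len 19)
k=5  "011100111111001111"  (len 18)
k=6  "11100111111001111"  (len 17)
k=7  "11001111110011111100"  (len 20)
k=8  "10011111100111111001111"  (len 23)
k=9  "00111111001111110011111100"  (len 26)
k=10  "0111111001111110011111100"  (len 25)
k=11  "111111001111110011111100"  (len 24)
k=12  "111110011111100111111001111"  (len 27)
k=13  "111100111111001111110011111100"  (len 30)
k=14  "111001111110011111100111111001111"  (len 33)
k=15  "110011111100111111001111110011111100"  (len 36)
k=16  "100111111001111110011111100111111001111"  (len 39)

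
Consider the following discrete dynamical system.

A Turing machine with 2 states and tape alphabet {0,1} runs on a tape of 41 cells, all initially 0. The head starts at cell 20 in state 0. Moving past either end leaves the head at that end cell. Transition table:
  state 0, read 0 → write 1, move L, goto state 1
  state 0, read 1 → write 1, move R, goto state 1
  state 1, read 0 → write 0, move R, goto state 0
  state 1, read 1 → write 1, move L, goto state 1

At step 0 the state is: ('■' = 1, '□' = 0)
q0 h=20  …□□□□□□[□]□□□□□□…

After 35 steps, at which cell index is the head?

[0] q0 h=20  …□□□□□□[□]□□□□□□…
[1] q1 h=19  …□□□□□□[□]■□□□□□…
[2] q0 h=20  …□□□□□□[■]□□□□□□…
[3] q1 h=21  …□□□□□■[□]□□□□□□…
[4] q0 h=22  …□□□□■□[□]□□□□□□…
[5] q1 h=21  …□□□□□■[□]■□□□□□…
[6] q0 h=22  …□□□□■□[■]□□□□□□…
[7] q1 h=23  …□□□■□■[□]□□□□□□…
[8] q0 h=24  …□□■□■□[□]□□□□□□…
[9] q1 h=23  …□□□■□■[□]■□□□□□…
[10] q0 h=24  …□□■□■□[■]□□□□□□…
[11] q1 h=25  …□■□■□■[□]□□□□□□…
[12] q0 h=26  …■□■□■□[□]□□□□□□…
[13] q1 h=25  …□■□■□■[□]■□□□□□…
[14] q0 h=26  …■□■□■□[■]□□□□□□…
[15] q1 h=27  …□■□■□■[□]□□□□□□…
[16] q0 h=28  …■□■□■□[□]□□□□□□…
[17] q1 h=27  …□■□■□■[□]■□□□□□…
[18] q0 h=28  …■□■□■□[■]□□□□□□…
[19] q1 h=29  …□■□■□■[□]□□□□□□…
[20] q0 h=30  …■□■□■□[□]□□□□□□…
[21] q1 h=29  …□■□■□■[□]■□□□□□…
[22] q0 h=30  …■□■□■□[■]□□□□□□…
[23] q1 h=31  …□■□■□■[□]□□□□□□…
[24] q0 h=32  …■□■□■□[□]□□□□□□…
[25] q1 h=31  …□■□■□■[□]■□□□□□…
[26] q0 h=32  …■□■□■□[■]□□□□□□…
[27] q1 h=33  …□■□■□■[□]□□□□□□…
[28] q0 h=34  …■□■□■□[□]□□□□□□|
[29] q1 h=33  …□■□■□■[□]■□□□□□…
[30] q0 h=34  …■□■□■□[■]□□□□□□|
[31] q1 h=35  …□■□■□■[□]□□□□□|
[32] q0 h=36  …■□■□■□[□]□□□□|
[33] q1 h=35  …□■□■□■[□]■□□□□|
[34] q0 h=36  …■□■□■□[■]□□□□|
[35] q1 h=37  …□■□■□■[□]□□□|

37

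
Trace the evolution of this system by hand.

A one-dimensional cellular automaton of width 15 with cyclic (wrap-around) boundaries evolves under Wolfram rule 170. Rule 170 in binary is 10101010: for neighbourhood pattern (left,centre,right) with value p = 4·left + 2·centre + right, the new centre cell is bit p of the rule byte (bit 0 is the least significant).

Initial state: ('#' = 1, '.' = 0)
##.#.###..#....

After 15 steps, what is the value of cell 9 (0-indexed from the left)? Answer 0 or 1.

t=0: ##.#.###..#....
t=1: #.#.###..#....#
t=2: .#.###..#....##
t=3: #.###..#....##.
t=4: .###..#....##.#
t=5: ###..#....##.#.
t=6: ##..#....##.#.#
t=7: #..#....##.#.##
t=8: ..#....##.#.###
t=9: .#....##.#.###.
t=10: #....##.#.###..
t=11: ....##.#.###..#
t=12: ...##.#.###..#.
t=13: ..##.#.###..#..
t=14: .##.#.###..#...
t=15: ##.#.###..#....

0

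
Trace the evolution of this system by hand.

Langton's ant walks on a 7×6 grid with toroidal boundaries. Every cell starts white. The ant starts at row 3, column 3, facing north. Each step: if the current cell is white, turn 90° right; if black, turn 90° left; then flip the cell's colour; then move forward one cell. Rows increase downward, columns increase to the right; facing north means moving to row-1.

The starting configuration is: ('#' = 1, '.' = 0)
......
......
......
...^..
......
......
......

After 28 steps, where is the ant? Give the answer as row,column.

5,1

step 0: ......
......
......
...^..
......
......
......
step 1: ......
......
......
...#>.
......
......
......
step 2: ......
......
......
...##.
....v.
......
......
step 3: ......
......
......
...##.
...<#.
......
......
step 4: ......
......
......
...^#.
...##.
......
......
step 5: ......
......
......
..<.#.
...##.
......
......
step 6: ......
......
..^...
..#.#.
...##.
......
......
step 7: ......
......
..#>..
..#.#.
...##.
......
......
step 8: ......
......
..##..
..#v#.
...##.
......
......
step 9: ......
......
..##..
..<##.
...##.
......
......
step 10: ......
......
..##..
...##.
..v##.
......
......
step 11: ......
......
..##..
...##.
.<###.
......
......
step 12: ......
......
..##..
.^.##.
.####.
......
......
step 13: ......
......
..##..
.#>##.
.####.
......
......
step 14: ......
......
..##..
.####.
.#v##.
......
......
step 15: ......
......
..##..
.####.
.#.>#.
......
......
step 16: ......
......
..##..
.##^#.
.#..#.
......
......
step 17: ......
......
..##..
.#<.#.
.#..#.
......
......
step 18: ......
......
..##..
.#..#.
.#v.#.
......
......
step 19: ......
......
..##..
.#..#.
.<#.#.
......
......
step 20: ......
......
..##..
.#..#.
..#.#.
.v....
......
step 21: ......
......
..##..
.#..#.
..#.#.
<#....
......
step 22: ......
......
..##..
.#..#.
^.#.#.
##....
......
step 23: ......
......
..##..
.#..#.
#>#.#.
##....
......
step 24: ......
......
..##..
.#..#.
###.#.
#v....
......
step 25: ......
......
..##..
.#..#.
###.#.
#.>...
......
step 26: ......
......
..##..
.#..#.
###.#.
#.#...
..v...
step 27: ......
......
..##..
.#..#.
###.#.
#.#...
.<#...
step 28: ......
......
..##..
.#..#.
###.#.
#^#...
.##...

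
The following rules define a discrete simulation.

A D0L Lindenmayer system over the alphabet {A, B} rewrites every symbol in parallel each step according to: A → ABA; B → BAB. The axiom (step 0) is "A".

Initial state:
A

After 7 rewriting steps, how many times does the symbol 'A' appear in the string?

0) A
1) ABA
2) ABABABABA
3) ABABABABABABABABABABABABABA
4) ABABABABABABABABABABABABABABABABABABABABABABABABABABABABABABABABABABABABABABABABA
5) ABABABABABABABABABABABABABABABABABABABABABABABABABABABABAB…BABABABABABABABABABABABABABABABABABABABABABABABABABABABABA  (len 243)
6) ABABABABABABABABABABABABABABABABABABABABABABABABABABABABAB…BABABABABABABABABABABABABABABABABABABABABABABABABABABABABA  (len 729)
7) ABABABABABABABABABABABABABABABABABABABABABABABABABABABABAB…BABABABABABABABABABABABABABABABABABABABABABABABABABABABABA  (len 2187)

1094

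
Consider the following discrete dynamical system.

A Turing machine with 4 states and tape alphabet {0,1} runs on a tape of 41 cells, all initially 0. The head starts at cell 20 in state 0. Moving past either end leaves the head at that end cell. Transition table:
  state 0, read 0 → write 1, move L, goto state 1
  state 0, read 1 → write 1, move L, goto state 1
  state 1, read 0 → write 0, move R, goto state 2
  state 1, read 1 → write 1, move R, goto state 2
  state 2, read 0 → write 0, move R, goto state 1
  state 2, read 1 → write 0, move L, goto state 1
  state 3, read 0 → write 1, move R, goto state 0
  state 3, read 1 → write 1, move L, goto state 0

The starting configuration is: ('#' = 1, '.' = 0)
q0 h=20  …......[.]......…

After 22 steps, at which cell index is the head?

38

gen 0: q0 h=20  …......[.]......…
gen 1: q1 h=19  …......[.]#.....…
gen 2: q2 h=20  …......[#]......…
gen 3: q1 h=19  …......[.]......…
gen 4: q2 h=20  …......[.]......…
gen 5: q1 h=21  …......[.]......…
gen 6: q2 h=22  …......[.]......…
gen 7: q1 h=23  …......[.]......…
gen 8: q2 h=24  …......[.]......…
gen 9: q1 h=25  …......[.]......…
gen 10: q2 h=26  …......[.]......…
gen 11: q1 h=27  …......[.]......…
gen 12: q2 h=28  …......[.]......…
gen 13: q1 h=29  …......[.]......…
gen 14: q2 h=30  …......[.]......…
gen 15: q1 h=31  …......[.]......…
gen 16: q2 h=32  …......[.]......…
gen 17: q1 h=33  …......[.]......…
gen 18: q2 h=34  …......[.]......|
gen 19: q1 h=35  …......[.].....|
gen 20: q2 h=36  …......[.]....|
gen 21: q1 h=37  …......[.]...|
gen 22: q2 h=38  …......[.]..|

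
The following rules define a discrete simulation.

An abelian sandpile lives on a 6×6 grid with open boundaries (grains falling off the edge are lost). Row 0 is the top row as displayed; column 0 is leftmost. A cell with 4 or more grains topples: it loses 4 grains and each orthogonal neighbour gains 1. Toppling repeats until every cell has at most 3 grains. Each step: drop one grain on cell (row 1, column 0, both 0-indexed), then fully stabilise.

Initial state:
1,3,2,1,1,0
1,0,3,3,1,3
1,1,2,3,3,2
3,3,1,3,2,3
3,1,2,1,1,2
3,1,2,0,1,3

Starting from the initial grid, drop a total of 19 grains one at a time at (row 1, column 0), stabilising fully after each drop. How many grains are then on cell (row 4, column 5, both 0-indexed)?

0) 1,3,2,1,1,0
1,0,3,3,1,3
1,1,2,3,3,2
3,3,1,3,2,3
3,1,2,1,1,2
3,1,2,0,1,3
1) 1,3,2,1,1,0
2,0,3,3,1,3
1,1,2,3,3,2
3,3,1,3,2,3
3,1,2,1,1,2
3,1,2,0,1,3
2) 1,3,2,1,1,0
3,0,3,3,1,3
1,1,2,3,3,2
3,3,1,3,2,3
3,1,2,1,1,2
3,1,2,0,1,3
3) 2,3,2,1,1,0
0,1,3,3,1,3
2,1,2,3,3,2
3,3,1,3,2,3
3,1,2,1,1,2
3,1,2,0,1,3
4) 2,3,2,1,1,0
1,1,3,3,1,3
2,1,2,3,3,2
3,3,1,3,2,3
3,1,2,1,1,2
3,1,2,0,1,3
5) 2,3,2,1,1,0
2,1,3,3,1,3
2,1,2,3,3,2
3,3,1,3,2,3
3,1,2,1,1,2
3,1,2,0,1,3
6) 2,3,2,1,1,0
3,1,3,3,1,3
2,1,2,3,3,2
3,3,1,3,2,3
3,1,2,1,1,2
3,1,2,0,1,3
7) 3,3,2,1,1,0
0,2,3,3,1,3
3,1,2,3,3,2
3,3,1,3,2,3
3,1,2,1,1,2
3,1,2,0,1,3
8) 3,3,2,1,1,0
1,2,3,3,1,3
3,1,2,3,3,2
3,3,1,3,2,3
3,1,2,1,1,2
3,1,2,0,1,3
9) 3,3,2,1,1,0
2,2,3,3,1,3
3,1,2,3,3,2
3,3,1,3,2,3
3,1,2,1,1,2
3,1,2,0,1,3
10) 3,3,2,1,1,0
3,2,3,3,1,3
3,1,2,3,3,2
3,3,1,3,2,3
3,1,2,1,1,2
3,1,2,0,1,3
11) 1,2,0,3,2,1
3,2,3,2,0,1
2,1,2,3,3,1
2,2,0,2,1,1
1,3,3,2,2,3
0,2,2,0,1,3
12) 2,2,0,3,2,1
0,3,3,2,0,1
3,1,2,3,3,1
2,2,0,2,1,1
1,3,3,2,2,3
0,2,2,0,1,3
13) 2,2,0,3,2,1
1,3,3,2,0,1
3,1,2,3,3,1
2,2,0,2,1,1
1,3,3,2,2,3
0,2,2,0,1,3
14) 2,2,0,3,2,1
2,3,3,2,0,1
3,1,2,3,3,1
2,2,0,2,1,1
1,3,3,2,2,3
0,2,2,0,1,3
15) 2,2,0,3,2,1
3,3,3,2,0,1
3,1,2,3,3,1
2,2,0,2,1,1
1,3,3,2,2,3
0,2,2,0,1,3
16) 3,3,1,3,2,1
2,1,0,3,0,1
0,3,3,3,3,1
3,2,0,2,1,1
1,3,3,2,2,3
0,2,2,0,1,3
17) 3,3,1,3,2,1
3,1,0,3,0,1
0,3,3,3,3,1
3,2,0,2,1,1
1,3,3,2,2,3
0,2,2,0,1,3
18) 1,0,2,3,2,1
1,3,0,3,0,1
1,3,3,3,3,1
3,2,0,2,1,1
1,3,3,2,2,3
0,2,2,0,1,3
19) 1,0,2,3,2,1
2,3,0,3,0,1
1,3,3,3,3,1
3,2,0,2,1,1
1,3,3,2,2,3
0,2,2,0,1,3

3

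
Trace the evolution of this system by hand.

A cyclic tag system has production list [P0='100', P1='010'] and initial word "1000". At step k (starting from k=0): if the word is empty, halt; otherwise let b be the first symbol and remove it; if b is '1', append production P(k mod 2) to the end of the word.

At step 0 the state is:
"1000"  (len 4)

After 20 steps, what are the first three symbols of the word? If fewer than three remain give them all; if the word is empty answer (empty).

000

[0] "1000"  (len 4)
[1] "000100"  (len 6)
[2] "00100"  (len 5)
[3] "0100"  (len 4)
[4] "100"  (len 3)
[5] "00100"  (len 5)
[6] "0100"  (len 4)
[7] "100"  (len 3)
[8] "00010"  (len 5)
[9] "0010"  (len 4)
[10] "010"  (len 3)
[11] "10"  (len 2)
[12] "0010"  (len 4)
[13] "010"  (len 3)
[14] "10"  (len 2)
[15] "0100"  (len 4)
[16] "100"  (len 3)
[17] "00100"  (len 5)
[18] "0100"  (len 4)
[19] "100"  (len 3)
[20] "00010"  (len 5)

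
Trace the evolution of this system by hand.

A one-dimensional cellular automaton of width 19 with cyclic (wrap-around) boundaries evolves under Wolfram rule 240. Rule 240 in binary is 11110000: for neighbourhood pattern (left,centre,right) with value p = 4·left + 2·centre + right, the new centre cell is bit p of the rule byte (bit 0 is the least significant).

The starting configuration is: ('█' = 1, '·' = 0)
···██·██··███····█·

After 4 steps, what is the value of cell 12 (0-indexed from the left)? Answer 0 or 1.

0

t=0: ···██·██··███····█·
t=1: ····██·██··███····█
t=2: █····██·██··███····
t=3: ·█····██·██··███···
t=4: ··█····██·██··███··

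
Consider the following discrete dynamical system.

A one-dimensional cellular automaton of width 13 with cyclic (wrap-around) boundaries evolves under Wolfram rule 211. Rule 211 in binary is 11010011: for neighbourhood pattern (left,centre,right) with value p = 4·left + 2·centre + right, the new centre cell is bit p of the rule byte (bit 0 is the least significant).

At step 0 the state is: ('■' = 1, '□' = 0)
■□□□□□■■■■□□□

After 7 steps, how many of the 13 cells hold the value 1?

11

[0] ■□□□□□■■■■□□□
[1] □■■■■■□■■■■■■
[2] □□■■■■□□■■■■■
[3] ■■□■■■■■□■■■■
[4] ■■□□■■■■□□■■■
[5] ■■■■□■■■■■□■■
[6] ■■■■□□■■■■□□■
[7] ■■■■■■□■■■■■□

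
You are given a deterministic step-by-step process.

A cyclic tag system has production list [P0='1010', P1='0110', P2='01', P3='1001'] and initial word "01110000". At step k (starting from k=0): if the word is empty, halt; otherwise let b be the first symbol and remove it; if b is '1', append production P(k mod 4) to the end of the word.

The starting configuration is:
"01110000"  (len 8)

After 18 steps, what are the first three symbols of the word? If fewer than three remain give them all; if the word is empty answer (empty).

k=0  "01110000"  (len 8)
k=1  "1110000"  (len 7)
k=2  "1100000110"  (len 10)
k=3  "10000011001"  (len 11)
k=4  "00000110011001"  (len 14)
k=5  "0000110011001"  (len 13)
k=6  "000110011001"  (len 12)
k=7  "00110011001"  (len 11)
k=8  "0110011001"  (len 10)
k=9  "110011001"  (len 9)
k=10  "100110010110"  (len 12)
k=11  "0011001011001"  (len 13)
k=12  "011001011001"  (len 12)
k=13  "11001011001"  (len 11)
k=14  "10010110010110"  (len 14)
k=15  "001011001011001"  (len 15)
k=16  "01011001011001"  (len 14)
k=17  "1011001011001"  (len 13)
k=18  "0110010110010110"  (len 16)

011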